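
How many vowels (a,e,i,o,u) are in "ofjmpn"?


Input: ofjmpn
Checking each character:
  'o' at position 0: vowel (running total: 1)
  'f' at position 1: consonant
  'j' at position 2: consonant
  'm' at position 3: consonant
  'p' at position 4: consonant
  'n' at position 5: consonant
Total vowels: 1

1


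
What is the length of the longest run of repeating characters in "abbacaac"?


Input: "abbacaac"
Scanning for longest run:
  Position 1 ('b'): new char, reset run to 1
  Position 2 ('b'): continues run of 'b', length=2
  Position 3 ('a'): new char, reset run to 1
  Position 4 ('c'): new char, reset run to 1
  Position 5 ('a'): new char, reset run to 1
  Position 6 ('a'): continues run of 'a', length=2
  Position 7 ('c'): new char, reset run to 1
Longest run: 'b' with length 2

2


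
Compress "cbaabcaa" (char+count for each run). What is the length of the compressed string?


Input: cbaabcaa
Runs:
  'c' x 1 => "c1"
  'b' x 1 => "b1"
  'a' x 2 => "a2"
  'b' x 1 => "b1"
  'c' x 1 => "c1"
  'a' x 2 => "a2"
Compressed: "c1b1a2b1c1a2"
Compressed length: 12

12


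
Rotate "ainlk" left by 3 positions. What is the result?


Input: "ainlk", rotate left by 3
First 3 characters: "ain"
Remaining characters: "lk"
Concatenate remaining + first: "lk" + "ain" = "lkain"

lkain


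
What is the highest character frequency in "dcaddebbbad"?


Input: dcaddebbbad
Character counts:
  'a': 2
  'b': 3
  'c': 1
  'd': 4
  'e': 1
Maximum frequency: 4

4


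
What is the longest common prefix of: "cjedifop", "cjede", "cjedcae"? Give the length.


Words: cjedifop, cjede, cjedcae
  Position 0: all 'c' => match
  Position 1: all 'j' => match
  Position 2: all 'e' => match
  Position 3: all 'd' => match
  Position 4: ('i', 'e', 'c') => mismatch, stop
LCP = "cjed" (length 4)

4


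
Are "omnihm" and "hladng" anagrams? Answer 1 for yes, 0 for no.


Strings: "omnihm", "hladng"
Sorted first:  himmno
Sorted second: adghln
Differ at position 0: 'h' vs 'a' => not anagrams

0


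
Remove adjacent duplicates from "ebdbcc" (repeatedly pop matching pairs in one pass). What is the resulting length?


Input: ebdbcc
Stack-based adjacent duplicate removal:
  Read 'e': push. Stack: e
  Read 'b': push. Stack: eb
  Read 'd': push. Stack: ebd
  Read 'b': push. Stack: ebdb
  Read 'c': push. Stack: ebdbc
  Read 'c': matches stack top 'c' => pop. Stack: ebdb
Final stack: "ebdb" (length 4)

4


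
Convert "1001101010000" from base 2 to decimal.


Input: "1001101010000" in base 2
Positional expansion:
  Digit '1' (value 1) x 2^12 = 4096
  Digit '0' (value 0) x 2^11 = 0
  Digit '0' (value 0) x 2^10 = 0
  Digit '1' (value 1) x 2^9 = 512
  Digit '1' (value 1) x 2^8 = 256
  Digit '0' (value 0) x 2^7 = 0
  Digit '1' (value 1) x 2^6 = 64
  Digit '0' (value 0) x 2^5 = 0
  Digit '1' (value 1) x 2^4 = 16
  Digit '0' (value 0) x 2^3 = 0
  Digit '0' (value 0) x 2^2 = 0
  Digit '0' (value 0) x 2^1 = 0
  Digit '0' (value 0) x 2^0 = 0
Sum = 4944

4944


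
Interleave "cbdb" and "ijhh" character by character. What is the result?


Interleaving "cbdb" and "ijhh":
  Position 0: 'c' from first, 'i' from second => "ci"
  Position 1: 'b' from first, 'j' from second => "bj"
  Position 2: 'd' from first, 'h' from second => "dh"
  Position 3: 'b' from first, 'h' from second => "bh"
Result: cibjdhbh

cibjdhbh


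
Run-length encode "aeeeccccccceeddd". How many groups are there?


Input: aeeeccccccceeddd
Scanning for consecutive runs:
  Group 1: 'a' x 1 (positions 0-0)
  Group 2: 'e' x 3 (positions 1-3)
  Group 3: 'c' x 7 (positions 4-10)
  Group 4: 'e' x 2 (positions 11-12)
  Group 5: 'd' x 3 (positions 13-15)
Total groups: 5

5


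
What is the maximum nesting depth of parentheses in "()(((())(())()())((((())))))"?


Input: "()(((())(())()())((((())))))"
Tracking depth:
  Position 0 '(': depth becomes 1
  Position 1 ')': depth becomes 0
  Position 2 '(': depth becomes 1
  Position 3 '(': depth becomes 2
  Position 4 '(': depth becomes 3
  Position 5 '(': depth becomes 4
  Position 6 ')': depth becomes 3
  Position 7 ')': depth becomes 2
  Position 8 '(': depth becomes 3
  Position 9 '(': depth becomes 4
  Position 10 ')': depth becomes 3
  Position 11 ')': depth becomes 2
  Position 12 '(': depth becomes 3
  Position 13 ')': depth becomes 2
  Position 14 '(': depth becomes 3
  Position 15 ')': depth becomes 2
  Position 16 ')': depth becomes 1
  Position 17 '(': depth becomes 2
  Position 18 '(': depth becomes 3
  Position 19 '(': depth becomes 4
  Position 20 '(': depth becomes 5
  Position 21 '(': depth becomes 6
  Position 22 ')': depth becomes 5
  Position 23 ')': depth becomes 4
  Position 24 ')': depth becomes 3
  Position 25 ')': depth becomes 2
  Position 26 ')': depth becomes 1
  Position 27 ')': depth becomes 0
Maximum depth reached: 6

6


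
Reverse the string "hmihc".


Input: hmihc
Reading characters right to left:
  Position 4: 'c'
  Position 3: 'h'
  Position 2: 'i'
  Position 1: 'm'
  Position 0: 'h'
Reversed: chimh

chimh


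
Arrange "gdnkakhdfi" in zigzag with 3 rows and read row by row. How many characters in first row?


Zigzag "gdnkakhdfi" into 3 rows:
Placing characters:
  'g' => row 0
  'd' => row 1
  'n' => row 2
  'k' => row 1
  'a' => row 0
  'k' => row 1
  'h' => row 2
  'd' => row 1
  'f' => row 0
  'i' => row 1
Rows:
  Row 0: "gaf"
  Row 1: "dkkdi"
  Row 2: "nh"
First row length: 3

3


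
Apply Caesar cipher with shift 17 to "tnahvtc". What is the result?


Caesar cipher: shift "tnahvtc" by 17
  't' (pos 19) + 17 = pos 10 = 'k'
  'n' (pos 13) + 17 = pos 4 = 'e'
  'a' (pos 0) + 17 = pos 17 = 'r'
  'h' (pos 7) + 17 = pos 24 = 'y'
  'v' (pos 21) + 17 = pos 12 = 'm'
  't' (pos 19) + 17 = pos 10 = 'k'
  'c' (pos 2) + 17 = pos 19 = 't'
Result: kerymkt

kerymkt


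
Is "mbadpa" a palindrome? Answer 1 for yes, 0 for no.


Input: mbadpa
Reversed: apdabm
  Compare pos 0 ('m') with pos 5 ('a'): MISMATCH
  Compare pos 1 ('b') with pos 4 ('p'): MISMATCH
  Compare pos 2 ('a') with pos 3 ('d'): MISMATCH
Result: not a palindrome

0


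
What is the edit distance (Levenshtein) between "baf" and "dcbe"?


Computing edit distance: "baf" -> "dcbe"
DP table:
           d    c    b    e
      0    1    2    3    4
  b   1    1    2    2    3
  a   2    2    2    3    3
  f   3    3    3    3    4
Edit distance = dp[3][4] = 4

4


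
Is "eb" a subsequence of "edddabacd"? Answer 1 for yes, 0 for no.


Check if "eb" is a subsequence of "edddabacd"
Greedy scan:
  Position 0 ('e'): matches sub[0] = 'e'
  Position 1 ('d'): no match needed
  Position 2 ('d'): no match needed
  Position 3 ('d'): no match needed
  Position 4 ('a'): no match needed
  Position 5 ('b'): matches sub[1] = 'b'
  Position 6 ('a'): no match needed
  Position 7 ('c'): no match needed
  Position 8 ('d'): no match needed
All 2 characters matched => is a subsequence

1


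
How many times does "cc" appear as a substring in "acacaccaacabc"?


Searching for "cc" in "acacaccaacabc"
Scanning each position:
  Position 0: "ac" => no
  Position 1: "ca" => no
  Position 2: "ac" => no
  Position 3: "ca" => no
  Position 4: "ac" => no
  Position 5: "cc" => MATCH
  Position 6: "ca" => no
  Position 7: "aa" => no
  Position 8: "ac" => no
  Position 9: "ca" => no
  Position 10: "ab" => no
  Position 11: "bc" => no
Total occurrences: 1

1


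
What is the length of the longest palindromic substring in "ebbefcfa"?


Input: "ebbefcfa"
Checking substrings for palindromes:
  [0:4] "ebbe" (len 4) => palindrome
  [4:7] "fcf" (len 3) => palindrome
  [1:3] "bb" (len 2) => palindrome
Longest palindromic substring: "ebbe" with length 4

4


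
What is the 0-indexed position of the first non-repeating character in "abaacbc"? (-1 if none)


Input: abaacbc
Character frequencies:
  'a': 3
  'b': 2
  'c': 2
Scanning left to right for freq == 1:
  Position 0 ('a'): freq=3, skip
  Position 1 ('b'): freq=2, skip
  Position 2 ('a'): freq=3, skip
  Position 3 ('a'): freq=3, skip
  Position 4 ('c'): freq=2, skip
  Position 5 ('b'): freq=2, skip
  Position 6 ('c'): freq=2, skip
  No unique character found => answer = -1

-1


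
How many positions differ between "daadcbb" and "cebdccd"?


Comparing "daadcbb" and "cebdccd" position by position:
  Position 0: 'd' vs 'c' => DIFFER
  Position 1: 'a' vs 'e' => DIFFER
  Position 2: 'a' vs 'b' => DIFFER
  Position 3: 'd' vs 'd' => same
  Position 4: 'c' vs 'c' => same
  Position 5: 'b' vs 'c' => DIFFER
  Position 6: 'b' vs 'd' => DIFFER
Positions that differ: 5

5


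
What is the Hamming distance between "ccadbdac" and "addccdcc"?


Comparing "ccadbdac" and "addccdcc" position by position:
  Position 0: 'c' vs 'a' => differ
  Position 1: 'c' vs 'd' => differ
  Position 2: 'a' vs 'd' => differ
  Position 3: 'd' vs 'c' => differ
  Position 4: 'b' vs 'c' => differ
  Position 5: 'd' vs 'd' => same
  Position 6: 'a' vs 'c' => differ
  Position 7: 'c' vs 'c' => same
Total differences (Hamming distance): 6

6


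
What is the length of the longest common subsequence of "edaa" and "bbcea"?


LCS of "edaa" and "bbcea"
DP table:
           b    b    c    e    a
      0    0    0    0    0    0
  e   0    0    0    0    1    1
  d   0    0    0    0    1    1
  a   0    0    0    0    1    2
  a   0    0    0    0    1    2
LCS length = dp[4][5] = 2

2


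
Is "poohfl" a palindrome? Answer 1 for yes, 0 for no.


Input: poohfl
Reversed: lfhoop
  Compare pos 0 ('p') with pos 5 ('l'): MISMATCH
  Compare pos 1 ('o') with pos 4 ('f'): MISMATCH
  Compare pos 2 ('o') with pos 3 ('h'): MISMATCH
Result: not a palindrome

0


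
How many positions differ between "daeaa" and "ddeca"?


Comparing "daeaa" and "ddeca" position by position:
  Position 0: 'd' vs 'd' => same
  Position 1: 'a' vs 'd' => DIFFER
  Position 2: 'e' vs 'e' => same
  Position 3: 'a' vs 'c' => DIFFER
  Position 4: 'a' vs 'a' => same
Positions that differ: 2

2


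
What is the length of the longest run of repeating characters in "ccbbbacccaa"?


Input: "ccbbbacccaa"
Scanning for longest run:
  Position 1 ('c'): continues run of 'c', length=2
  Position 2 ('b'): new char, reset run to 1
  Position 3 ('b'): continues run of 'b', length=2
  Position 4 ('b'): continues run of 'b', length=3
  Position 5 ('a'): new char, reset run to 1
  Position 6 ('c'): new char, reset run to 1
  Position 7 ('c'): continues run of 'c', length=2
  Position 8 ('c'): continues run of 'c', length=3
  Position 9 ('a'): new char, reset run to 1
  Position 10 ('a'): continues run of 'a', length=2
Longest run: 'b' with length 3

3


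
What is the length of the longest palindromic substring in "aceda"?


Input: "aceda"
Checking substrings for palindromes:
  No multi-char palindromic substrings found
Longest palindromic substring: "a" with length 1

1


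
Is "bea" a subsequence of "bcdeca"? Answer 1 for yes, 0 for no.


Check if "bea" is a subsequence of "bcdeca"
Greedy scan:
  Position 0 ('b'): matches sub[0] = 'b'
  Position 1 ('c'): no match needed
  Position 2 ('d'): no match needed
  Position 3 ('e'): matches sub[1] = 'e'
  Position 4 ('c'): no match needed
  Position 5 ('a'): matches sub[2] = 'a'
All 3 characters matched => is a subsequence

1


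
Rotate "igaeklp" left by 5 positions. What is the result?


Input: "igaeklp", rotate left by 5
First 5 characters: "igaek"
Remaining characters: "lp"
Concatenate remaining + first: "lp" + "igaek" = "lpigaek"

lpigaek


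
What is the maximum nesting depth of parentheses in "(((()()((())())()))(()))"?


Input: "(((()()((())())()))(()))"
Tracking depth:
  Position 0 '(': depth becomes 1
  Position 1 '(': depth becomes 2
  Position 2 '(': depth becomes 3
  Position 3 '(': depth becomes 4
  Position 4 ')': depth becomes 3
  Position 5 '(': depth becomes 4
  Position 6 ')': depth becomes 3
  Position 7 '(': depth becomes 4
  Position 8 '(': depth becomes 5
  Position 9 '(': depth becomes 6
  Position 10 ')': depth becomes 5
  Position 11 ')': depth becomes 4
  Position 12 '(': depth becomes 5
  Position 13 ')': depth becomes 4
  Position 14 ')': depth becomes 3
  Position 15 '(': depth becomes 4
  Position 16 ')': depth becomes 3
  Position 17 ')': depth becomes 2
  Position 18 ')': depth becomes 1
  Position 19 '(': depth becomes 2
  Position 20 '(': depth becomes 3
  Position 21 ')': depth becomes 2
  Position 22 ')': depth becomes 1
  Position 23 ')': depth becomes 0
Maximum depth reached: 6

6


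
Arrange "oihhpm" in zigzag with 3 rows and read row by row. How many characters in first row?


Zigzag "oihhpm" into 3 rows:
Placing characters:
  'o' => row 0
  'i' => row 1
  'h' => row 2
  'h' => row 1
  'p' => row 0
  'm' => row 1
Rows:
  Row 0: "op"
  Row 1: "ihm"
  Row 2: "h"
First row length: 2

2


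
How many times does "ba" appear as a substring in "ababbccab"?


Searching for "ba" in "ababbccab"
Scanning each position:
  Position 0: "ab" => no
  Position 1: "ba" => MATCH
  Position 2: "ab" => no
  Position 3: "bb" => no
  Position 4: "bc" => no
  Position 5: "cc" => no
  Position 6: "ca" => no
  Position 7: "ab" => no
Total occurrences: 1

1


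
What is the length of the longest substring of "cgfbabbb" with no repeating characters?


Input: "cgfbabbb"
Sliding window (track last position of each char):
  Position 0 ('c'): window [0,0] length 1 -- new best
  Position 1 ('g'): window [0,1] length 2 -- new best
  Position 2 ('f'): window [0,2] length 3 -- new best
  Position 3 ('b'): window [0,3] length 4 -- new best
  Position 4 ('a'): window [0,4] length 5 -- new best
  Position 5 ('b'): repeat (last at 3), move window start to 4
  Position 5 ('b'): window [4,5] length 2
  Position 6 ('b'): repeat (last at 5), move window start to 6
  Position 6 ('b'): window [6,6] length 1
  Position 7 ('b'): repeat (last at 6), move window start to 7
  Position 7 ('b'): window [7,7] length 1
Longest substring with no repeats: "cgfba" with length 5

5


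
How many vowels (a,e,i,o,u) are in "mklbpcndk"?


Input: mklbpcndk
Checking each character:
  'm' at position 0: consonant
  'k' at position 1: consonant
  'l' at position 2: consonant
  'b' at position 3: consonant
  'p' at position 4: consonant
  'c' at position 5: consonant
  'n' at position 6: consonant
  'd' at position 7: consonant
  'k' at position 8: consonant
Total vowels: 0

0


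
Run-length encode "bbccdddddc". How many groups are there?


Input: bbccdddddc
Scanning for consecutive runs:
  Group 1: 'b' x 2 (positions 0-1)
  Group 2: 'c' x 2 (positions 2-3)
  Group 3: 'd' x 5 (positions 4-8)
  Group 4: 'c' x 1 (positions 9-9)
Total groups: 4

4


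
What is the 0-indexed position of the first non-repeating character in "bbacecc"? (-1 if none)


Input: bbacecc
Character frequencies:
  'a': 1
  'b': 2
  'c': 3
  'e': 1
Scanning left to right for freq == 1:
  Position 0 ('b'): freq=2, skip
  Position 1 ('b'): freq=2, skip
  Position 2 ('a'): unique! => answer = 2

2


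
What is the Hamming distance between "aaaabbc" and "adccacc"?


Comparing "aaaabbc" and "adccacc" position by position:
  Position 0: 'a' vs 'a' => same
  Position 1: 'a' vs 'd' => differ
  Position 2: 'a' vs 'c' => differ
  Position 3: 'a' vs 'c' => differ
  Position 4: 'b' vs 'a' => differ
  Position 5: 'b' vs 'c' => differ
  Position 6: 'c' vs 'c' => same
Total differences (Hamming distance): 5

5


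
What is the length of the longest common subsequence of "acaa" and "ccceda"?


LCS of "acaa" and "ccceda"
DP table:
           c    c    c    e    d    a
      0    0    0    0    0    0    0
  a   0    0    0    0    0    0    1
  c   0    1    1    1    1    1    1
  a   0    1    1    1    1    1    2
  a   0    1    1    1    1    1    2
LCS length = dp[4][6] = 2

2


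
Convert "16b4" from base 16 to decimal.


Input: "16b4" in base 16
Positional expansion:
  Digit '1' (value 1) x 16^3 = 4096
  Digit '6' (value 6) x 16^2 = 1536
  Digit 'b' (value 11) x 16^1 = 176
  Digit '4' (value 4) x 16^0 = 4
Sum = 5812

5812


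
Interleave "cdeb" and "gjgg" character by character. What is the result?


Interleaving "cdeb" and "gjgg":
  Position 0: 'c' from first, 'g' from second => "cg"
  Position 1: 'd' from first, 'j' from second => "dj"
  Position 2: 'e' from first, 'g' from second => "eg"
  Position 3: 'b' from first, 'g' from second => "bg"
Result: cgdjegbg

cgdjegbg


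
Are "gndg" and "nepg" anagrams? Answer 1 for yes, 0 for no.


Strings: "gndg", "nepg"
Sorted first:  dggn
Sorted second: egnp
Differ at position 0: 'd' vs 'e' => not anagrams

0


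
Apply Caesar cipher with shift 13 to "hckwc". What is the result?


Caesar cipher: shift "hckwc" by 13
  'h' (pos 7) + 13 = pos 20 = 'u'
  'c' (pos 2) + 13 = pos 15 = 'p'
  'k' (pos 10) + 13 = pos 23 = 'x'
  'w' (pos 22) + 13 = pos 9 = 'j'
  'c' (pos 2) + 13 = pos 15 = 'p'
Result: upxjp

upxjp


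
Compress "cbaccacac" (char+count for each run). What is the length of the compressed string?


Input: cbaccacac
Runs:
  'c' x 1 => "c1"
  'b' x 1 => "b1"
  'a' x 1 => "a1"
  'c' x 2 => "c2"
  'a' x 1 => "a1"
  'c' x 1 => "c1"
  'a' x 1 => "a1"
  'c' x 1 => "c1"
Compressed: "c1b1a1c2a1c1a1c1"
Compressed length: 16

16


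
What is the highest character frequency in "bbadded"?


Input: bbadded
Character counts:
  'a': 1
  'b': 2
  'd': 3
  'e': 1
Maximum frequency: 3

3


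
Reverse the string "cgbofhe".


Input: cgbofhe
Reading characters right to left:
  Position 6: 'e'
  Position 5: 'h'
  Position 4: 'f'
  Position 3: 'o'
  Position 2: 'b'
  Position 1: 'g'
  Position 0: 'c'
Reversed: ehfobgc

ehfobgc


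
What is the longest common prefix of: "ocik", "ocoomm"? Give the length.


Words: ocik, ocoomm
  Position 0: all 'o' => match
  Position 1: all 'c' => match
  Position 2: ('i', 'o') => mismatch, stop
LCP = "oc" (length 2)

2


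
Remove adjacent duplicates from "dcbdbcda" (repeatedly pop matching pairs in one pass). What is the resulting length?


Input: dcbdbcda
Stack-based adjacent duplicate removal:
  Read 'd': push. Stack: d
  Read 'c': push. Stack: dc
  Read 'b': push. Stack: dcb
  Read 'd': push. Stack: dcbd
  Read 'b': push. Stack: dcbdb
  Read 'c': push. Stack: dcbdbc
  Read 'd': push. Stack: dcbdbcd
  Read 'a': push. Stack: dcbdbcda
Final stack: "dcbdbcda" (length 8)

8


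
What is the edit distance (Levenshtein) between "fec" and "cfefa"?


Computing edit distance: "fec" -> "cfefa"
DP table:
           c    f    e    f    a
      0    1    2    3    4    5
  f   1    1    1    2    3    4
  e   2    2    2    1    2    3
  c   3    2    3    2    2    3
Edit distance = dp[3][5] = 3

3


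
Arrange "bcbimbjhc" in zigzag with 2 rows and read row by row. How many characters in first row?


Zigzag "bcbimbjhc" into 2 rows:
Placing characters:
  'b' => row 0
  'c' => row 1
  'b' => row 0
  'i' => row 1
  'm' => row 0
  'b' => row 1
  'j' => row 0
  'h' => row 1
  'c' => row 0
Rows:
  Row 0: "bbmjc"
  Row 1: "cibh"
First row length: 5

5


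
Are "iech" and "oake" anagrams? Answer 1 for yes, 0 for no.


Strings: "iech", "oake"
Sorted first:  cehi
Sorted second: aeko
Differ at position 0: 'c' vs 'a' => not anagrams

0


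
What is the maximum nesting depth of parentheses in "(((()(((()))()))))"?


Input: "(((()(((()))()))))"
Tracking depth:
  Position 0 '(': depth becomes 1
  Position 1 '(': depth becomes 2
  Position 2 '(': depth becomes 3
  Position 3 '(': depth becomes 4
  Position 4 ')': depth becomes 3
  Position 5 '(': depth becomes 4
  Position 6 '(': depth becomes 5
  Position 7 '(': depth becomes 6
  Position 8 '(': depth becomes 7
  Position 9 ')': depth becomes 6
  Position 10 ')': depth becomes 5
  Position 11 ')': depth becomes 4
  Position 12 '(': depth becomes 5
  Position 13 ')': depth becomes 4
  Position 14 ')': depth becomes 3
  Position 15 ')': depth becomes 2
  Position 16 ')': depth becomes 1
  Position 17 ')': depth becomes 0
Maximum depth reached: 7

7


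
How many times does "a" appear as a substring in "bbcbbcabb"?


Searching for "a" in "bbcbbcabb"
Scanning each position:
  Position 0: "b" => no
  Position 1: "b" => no
  Position 2: "c" => no
  Position 3: "b" => no
  Position 4: "b" => no
  Position 5: "c" => no
  Position 6: "a" => MATCH
  Position 7: "b" => no
  Position 8: "b" => no
Total occurrences: 1

1


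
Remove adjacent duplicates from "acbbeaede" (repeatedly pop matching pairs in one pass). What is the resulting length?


Input: acbbeaede
Stack-based adjacent duplicate removal:
  Read 'a': push. Stack: a
  Read 'c': push. Stack: ac
  Read 'b': push. Stack: acb
  Read 'b': matches stack top 'b' => pop. Stack: ac
  Read 'e': push. Stack: ace
  Read 'a': push. Stack: acea
  Read 'e': push. Stack: aceae
  Read 'd': push. Stack: aceaed
  Read 'e': push. Stack: aceaede
Final stack: "aceaede" (length 7)

7


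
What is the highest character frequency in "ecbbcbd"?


Input: ecbbcbd
Character counts:
  'b': 3
  'c': 2
  'd': 1
  'e': 1
Maximum frequency: 3

3


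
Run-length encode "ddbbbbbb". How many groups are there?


Input: ddbbbbbb
Scanning for consecutive runs:
  Group 1: 'd' x 2 (positions 0-1)
  Group 2: 'b' x 6 (positions 2-7)
Total groups: 2

2


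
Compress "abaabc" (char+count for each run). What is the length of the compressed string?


Input: abaabc
Runs:
  'a' x 1 => "a1"
  'b' x 1 => "b1"
  'a' x 2 => "a2"
  'b' x 1 => "b1"
  'c' x 1 => "c1"
Compressed: "a1b1a2b1c1"
Compressed length: 10

10


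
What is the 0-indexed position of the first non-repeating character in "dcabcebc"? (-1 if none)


Input: dcabcebc
Character frequencies:
  'a': 1
  'b': 2
  'c': 3
  'd': 1
  'e': 1
Scanning left to right for freq == 1:
  Position 0 ('d'): unique! => answer = 0

0


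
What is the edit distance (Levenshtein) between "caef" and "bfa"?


Computing edit distance: "caef" -> "bfa"
DP table:
           b    f    a
      0    1    2    3
  c   1    1    2    3
  a   2    2    2    2
  e   3    3    3    3
  f   4    4    3    4
Edit distance = dp[4][3] = 4

4


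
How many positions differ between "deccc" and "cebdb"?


Comparing "deccc" and "cebdb" position by position:
  Position 0: 'd' vs 'c' => DIFFER
  Position 1: 'e' vs 'e' => same
  Position 2: 'c' vs 'b' => DIFFER
  Position 3: 'c' vs 'd' => DIFFER
  Position 4: 'c' vs 'b' => DIFFER
Positions that differ: 4

4


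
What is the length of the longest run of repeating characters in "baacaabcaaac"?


Input: "baacaabcaaac"
Scanning for longest run:
  Position 1 ('a'): new char, reset run to 1
  Position 2 ('a'): continues run of 'a', length=2
  Position 3 ('c'): new char, reset run to 1
  Position 4 ('a'): new char, reset run to 1
  Position 5 ('a'): continues run of 'a', length=2
  Position 6 ('b'): new char, reset run to 1
  Position 7 ('c'): new char, reset run to 1
  Position 8 ('a'): new char, reset run to 1
  Position 9 ('a'): continues run of 'a', length=2
  Position 10 ('a'): continues run of 'a', length=3
  Position 11 ('c'): new char, reset run to 1
Longest run: 'a' with length 3

3


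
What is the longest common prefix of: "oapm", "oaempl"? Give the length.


Words: oapm, oaempl
  Position 0: all 'o' => match
  Position 1: all 'a' => match
  Position 2: ('p', 'e') => mismatch, stop
LCP = "oa" (length 2)

2


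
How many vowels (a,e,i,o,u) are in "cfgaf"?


Input: cfgaf
Checking each character:
  'c' at position 0: consonant
  'f' at position 1: consonant
  'g' at position 2: consonant
  'a' at position 3: vowel (running total: 1)
  'f' at position 4: consonant
Total vowels: 1

1


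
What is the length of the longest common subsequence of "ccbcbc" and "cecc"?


LCS of "ccbcbc" and "cecc"
DP table:
           c    e    c    c
      0    0    0    0    0
  c   0    1    1    1    1
  c   0    1    1    2    2
  b   0    1    1    2    2
  c   0    1    1    2    3
  b   0    1    1    2    3
  c   0    1    1    2    3
LCS length = dp[6][4] = 3

3


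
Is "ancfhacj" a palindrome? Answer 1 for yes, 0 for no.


Input: ancfhacj
Reversed: jcahfcna
  Compare pos 0 ('a') with pos 7 ('j'): MISMATCH
  Compare pos 1 ('n') with pos 6 ('c'): MISMATCH
  Compare pos 2 ('c') with pos 5 ('a'): MISMATCH
  Compare pos 3 ('f') with pos 4 ('h'): MISMATCH
Result: not a palindrome

0


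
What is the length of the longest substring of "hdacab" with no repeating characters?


Input: "hdacab"
Sliding window (track last position of each char):
  Position 0 ('h'): window [0,0] length 1 -- new best
  Position 1 ('d'): window [0,1] length 2 -- new best
  Position 2 ('a'): window [0,2] length 3 -- new best
  Position 3 ('c'): window [0,3] length 4 -- new best
  Position 4 ('a'): repeat (last at 2), move window start to 3
  Position 4 ('a'): window [3,4] length 2
  Position 5 ('b'): window [3,5] length 3
Longest substring with no repeats: "hdac" with length 4

4


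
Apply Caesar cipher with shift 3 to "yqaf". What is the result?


Caesar cipher: shift "yqaf" by 3
  'y' (pos 24) + 3 = pos 1 = 'b'
  'q' (pos 16) + 3 = pos 19 = 't'
  'a' (pos 0) + 3 = pos 3 = 'd'
  'f' (pos 5) + 3 = pos 8 = 'i'
Result: btdi

btdi


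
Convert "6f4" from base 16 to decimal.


Input: "6f4" in base 16
Positional expansion:
  Digit '6' (value 6) x 16^2 = 1536
  Digit 'f' (value 15) x 16^1 = 240
  Digit '4' (value 4) x 16^0 = 4
Sum = 1780

1780


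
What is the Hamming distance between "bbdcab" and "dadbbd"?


Comparing "bbdcab" and "dadbbd" position by position:
  Position 0: 'b' vs 'd' => differ
  Position 1: 'b' vs 'a' => differ
  Position 2: 'd' vs 'd' => same
  Position 3: 'c' vs 'b' => differ
  Position 4: 'a' vs 'b' => differ
  Position 5: 'b' vs 'd' => differ
Total differences (Hamming distance): 5

5


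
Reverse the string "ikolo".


Input: ikolo
Reading characters right to left:
  Position 4: 'o'
  Position 3: 'l'
  Position 2: 'o'
  Position 1: 'k'
  Position 0: 'i'
Reversed: oloki

oloki


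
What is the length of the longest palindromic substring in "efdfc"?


Input: "efdfc"
Checking substrings for palindromes:
  [1:4] "fdf" (len 3) => palindrome
Longest palindromic substring: "fdf" with length 3

3


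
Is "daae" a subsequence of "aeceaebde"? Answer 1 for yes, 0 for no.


Check if "daae" is a subsequence of "aeceaebde"
Greedy scan:
  Position 0 ('a'): no match needed
  Position 1 ('e'): no match needed
  Position 2 ('c'): no match needed
  Position 3 ('e'): no match needed
  Position 4 ('a'): no match needed
  Position 5 ('e'): no match needed
  Position 6 ('b'): no match needed
  Position 7 ('d'): matches sub[0] = 'd'
  Position 8 ('e'): no match needed
Only matched 1/4 characters => not a subsequence

0


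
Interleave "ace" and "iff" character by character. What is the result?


Interleaving "ace" and "iff":
  Position 0: 'a' from first, 'i' from second => "ai"
  Position 1: 'c' from first, 'f' from second => "cf"
  Position 2: 'e' from first, 'f' from second => "ef"
Result: aicfef

aicfef


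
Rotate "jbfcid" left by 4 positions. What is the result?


Input: "jbfcid", rotate left by 4
First 4 characters: "jbfc"
Remaining characters: "id"
Concatenate remaining + first: "id" + "jbfc" = "idjbfc"

idjbfc


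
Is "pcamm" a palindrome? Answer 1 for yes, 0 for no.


Input: pcamm
Reversed: mmacp
  Compare pos 0 ('p') with pos 4 ('m'): MISMATCH
  Compare pos 1 ('c') with pos 3 ('m'): MISMATCH
Result: not a palindrome

0


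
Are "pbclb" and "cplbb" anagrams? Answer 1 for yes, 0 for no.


Strings: "pbclb", "cplbb"
Sorted first:  bbclp
Sorted second: bbclp
Sorted forms match => anagrams

1


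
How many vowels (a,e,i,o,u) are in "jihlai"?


Input: jihlai
Checking each character:
  'j' at position 0: consonant
  'i' at position 1: vowel (running total: 1)
  'h' at position 2: consonant
  'l' at position 3: consonant
  'a' at position 4: vowel (running total: 2)
  'i' at position 5: vowel (running total: 3)
Total vowels: 3

3


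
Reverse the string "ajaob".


Input: ajaob
Reading characters right to left:
  Position 4: 'b'
  Position 3: 'o'
  Position 2: 'a'
  Position 1: 'j'
  Position 0: 'a'
Reversed: boaja

boaja


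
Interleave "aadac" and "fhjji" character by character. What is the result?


Interleaving "aadac" and "fhjji":
  Position 0: 'a' from first, 'f' from second => "af"
  Position 1: 'a' from first, 'h' from second => "ah"
  Position 2: 'd' from first, 'j' from second => "dj"
  Position 3: 'a' from first, 'j' from second => "aj"
  Position 4: 'c' from first, 'i' from second => "ci"
Result: afahdjajci

afahdjajci


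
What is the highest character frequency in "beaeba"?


Input: beaeba
Character counts:
  'a': 2
  'b': 2
  'e': 2
Maximum frequency: 2

2


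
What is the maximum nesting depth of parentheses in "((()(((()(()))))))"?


Input: "((()(((()(()))))))"
Tracking depth:
  Position 0 '(': depth becomes 1
  Position 1 '(': depth becomes 2
  Position 2 '(': depth becomes 3
  Position 3 ')': depth becomes 2
  Position 4 '(': depth becomes 3
  Position 5 '(': depth becomes 4
  Position 6 '(': depth becomes 5
  Position 7 '(': depth becomes 6
  Position 8 ')': depth becomes 5
  Position 9 '(': depth becomes 6
  Position 10 '(': depth becomes 7
  Position 11 ')': depth becomes 6
  Position 12 ')': depth becomes 5
  Position 13 ')': depth becomes 4
  Position 14 ')': depth becomes 3
  Position 15 ')': depth becomes 2
  Position 16 ')': depth becomes 1
  Position 17 ')': depth becomes 0
Maximum depth reached: 7

7


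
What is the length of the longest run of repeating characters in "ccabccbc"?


Input: "ccabccbc"
Scanning for longest run:
  Position 1 ('c'): continues run of 'c', length=2
  Position 2 ('a'): new char, reset run to 1
  Position 3 ('b'): new char, reset run to 1
  Position 4 ('c'): new char, reset run to 1
  Position 5 ('c'): continues run of 'c', length=2
  Position 6 ('b'): new char, reset run to 1
  Position 7 ('c'): new char, reset run to 1
Longest run: 'c' with length 2

2


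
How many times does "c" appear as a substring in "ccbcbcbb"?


Searching for "c" in "ccbcbcbb"
Scanning each position:
  Position 0: "c" => MATCH
  Position 1: "c" => MATCH
  Position 2: "b" => no
  Position 3: "c" => MATCH
  Position 4: "b" => no
  Position 5: "c" => MATCH
  Position 6: "b" => no
  Position 7: "b" => no
Total occurrences: 4

4


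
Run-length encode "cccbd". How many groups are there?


Input: cccbd
Scanning for consecutive runs:
  Group 1: 'c' x 3 (positions 0-2)
  Group 2: 'b' x 1 (positions 3-3)
  Group 3: 'd' x 1 (positions 4-4)
Total groups: 3

3


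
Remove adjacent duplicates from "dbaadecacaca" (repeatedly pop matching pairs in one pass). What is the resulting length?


Input: dbaadecacaca
Stack-based adjacent duplicate removal:
  Read 'd': push. Stack: d
  Read 'b': push. Stack: db
  Read 'a': push. Stack: dba
  Read 'a': matches stack top 'a' => pop. Stack: db
  Read 'd': push. Stack: dbd
  Read 'e': push. Stack: dbde
  Read 'c': push. Stack: dbdec
  Read 'a': push. Stack: dbdeca
  Read 'c': push. Stack: dbdecac
  Read 'a': push. Stack: dbdecaca
  Read 'c': push. Stack: dbdecacac
  Read 'a': push. Stack: dbdecacaca
Final stack: "dbdecacaca" (length 10)

10


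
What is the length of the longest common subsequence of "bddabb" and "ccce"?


LCS of "bddabb" and "ccce"
DP table:
           c    c    c    e
      0    0    0    0    0
  b   0    0    0    0    0
  d   0    0    0    0    0
  d   0    0    0    0    0
  a   0    0    0    0    0
  b   0    0    0    0    0
  b   0    0    0    0    0
LCS length = dp[6][4] = 0

0


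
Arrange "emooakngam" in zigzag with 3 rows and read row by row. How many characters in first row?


Zigzag "emooakngam" into 3 rows:
Placing characters:
  'e' => row 0
  'm' => row 1
  'o' => row 2
  'o' => row 1
  'a' => row 0
  'k' => row 1
  'n' => row 2
  'g' => row 1
  'a' => row 0
  'm' => row 1
Rows:
  Row 0: "eaa"
  Row 1: "mokgm"
  Row 2: "on"
First row length: 3

3


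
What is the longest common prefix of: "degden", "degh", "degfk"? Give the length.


Words: degden, degh, degfk
  Position 0: all 'd' => match
  Position 1: all 'e' => match
  Position 2: all 'g' => match
  Position 3: ('d', 'h', 'f') => mismatch, stop
LCP = "deg" (length 3)

3


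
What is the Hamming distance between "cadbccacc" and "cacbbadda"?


Comparing "cadbccacc" and "cacbbadda" position by position:
  Position 0: 'c' vs 'c' => same
  Position 1: 'a' vs 'a' => same
  Position 2: 'd' vs 'c' => differ
  Position 3: 'b' vs 'b' => same
  Position 4: 'c' vs 'b' => differ
  Position 5: 'c' vs 'a' => differ
  Position 6: 'a' vs 'd' => differ
  Position 7: 'c' vs 'd' => differ
  Position 8: 'c' vs 'a' => differ
Total differences (Hamming distance): 6

6


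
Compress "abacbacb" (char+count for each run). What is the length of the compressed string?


Input: abacbacb
Runs:
  'a' x 1 => "a1"
  'b' x 1 => "b1"
  'a' x 1 => "a1"
  'c' x 1 => "c1"
  'b' x 1 => "b1"
  'a' x 1 => "a1"
  'c' x 1 => "c1"
  'b' x 1 => "b1"
Compressed: "a1b1a1c1b1a1c1b1"
Compressed length: 16

16


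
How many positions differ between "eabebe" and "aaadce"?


Comparing "eabebe" and "aaadce" position by position:
  Position 0: 'e' vs 'a' => DIFFER
  Position 1: 'a' vs 'a' => same
  Position 2: 'b' vs 'a' => DIFFER
  Position 3: 'e' vs 'd' => DIFFER
  Position 4: 'b' vs 'c' => DIFFER
  Position 5: 'e' vs 'e' => same
Positions that differ: 4

4


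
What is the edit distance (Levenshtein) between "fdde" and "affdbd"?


Computing edit distance: "fdde" -> "affdbd"
DP table:
           a    f    f    d    b    d
      0    1    2    3    4    5    6
  f   1    1    1    2    3    4    5
  d   2    2    2    2    2    3    4
  d   3    3    3    3    2    3    3
  e   4    4    4    4    3    3    4
Edit distance = dp[4][6] = 4

4


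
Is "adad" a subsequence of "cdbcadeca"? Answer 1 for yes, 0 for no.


Check if "adad" is a subsequence of "cdbcadeca"
Greedy scan:
  Position 0 ('c'): no match needed
  Position 1 ('d'): no match needed
  Position 2 ('b'): no match needed
  Position 3 ('c'): no match needed
  Position 4 ('a'): matches sub[0] = 'a'
  Position 5 ('d'): matches sub[1] = 'd'
  Position 6 ('e'): no match needed
  Position 7 ('c'): no match needed
  Position 8 ('a'): matches sub[2] = 'a'
Only matched 3/4 characters => not a subsequence

0


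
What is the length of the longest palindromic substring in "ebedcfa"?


Input: "ebedcfa"
Checking substrings for palindromes:
  [0:3] "ebe" (len 3) => palindrome
Longest palindromic substring: "ebe" with length 3

3


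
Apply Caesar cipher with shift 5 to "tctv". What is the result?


Caesar cipher: shift "tctv" by 5
  't' (pos 19) + 5 = pos 24 = 'y'
  'c' (pos 2) + 5 = pos 7 = 'h'
  't' (pos 19) + 5 = pos 24 = 'y'
  'v' (pos 21) + 5 = pos 0 = 'a'
Result: yhya

yhya


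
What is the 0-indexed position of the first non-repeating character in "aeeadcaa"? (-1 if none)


Input: aeeadcaa
Character frequencies:
  'a': 4
  'c': 1
  'd': 1
  'e': 2
Scanning left to right for freq == 1:
  Position 0 ('a'): freq=4, skip
  Position 1 ('e'): freq=2, skip
  Position 2 ('e'): freq=2, skip
  Position 3 ('a'): freq=4, skip
  Position 4 ('d'): unique! => answer = 4

4


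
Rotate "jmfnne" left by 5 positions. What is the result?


Input: "jmfnne", rotate left by 5
First 5 characters: "jmfnn"
Remaining characters: "e"
Concatenate remaining + first: "e" + "jmfnn" = "ejmfnn"

ejmfnn


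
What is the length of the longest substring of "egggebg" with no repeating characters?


Input: "egggebg"
Sliding window (track last position of each char):
  Position 0 ('e'): window [0,0] length 1 -- new best
  Position 1 ('g'): window [0,1] length 2 -- new best
  Position 2 ('g'): repeat (last at 1), move window start to 2
  Position 2 ('g'): window [2,2] length 1
  Position 3 ('g'): repeat (last at 2), move window start to 3
  Position 3 ('g'): window [3,3] length 1
  Position 4 ('e'): window [3,4] length 2
  Position 5 ('b'): window [3,5] length 3 -- new best
  Position 6 ('g'): repeat (last at 3), move window start to 4
  Position 6 ('g'): window [4,6] length 3
Longest substring with no repeats: "geb" with length 3

3


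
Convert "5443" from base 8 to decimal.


Input: "5443" in base 8
Positional expansion:
  Digit '5' (value 5) x 8^3 = 2560
  Digit '4' (value 4) x 8^2 = 256
  Digit '4' (value 4) x 8^1 = 32
  Digit '3' (value 3) x 8^0 = 3
Sum = 2851

2851


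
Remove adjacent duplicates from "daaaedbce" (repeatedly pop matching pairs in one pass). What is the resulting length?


Input: daaaedbce
Stack-based adjacent duplicate removal:
  Read 'd': push. Stack: d
  Read 'a': push. Stack: da
  Read 'a': matches stack top 'a' => pop. Stack: d
  Read 'a': push. Stack: da
  Read 'e': push. Stack: dae
  Read 'd': push. Stack: daed
  Read 'b': push. Stack: daedb
  Read 'c': push. Stack: daedbc
  Read 'e': push. Stack: daedbce
Final stack: "daedbce" (length 7)

7


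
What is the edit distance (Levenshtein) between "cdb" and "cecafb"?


Computing edit distance: "cdb" -> "cecafb"
DP table:
           c    e    c    a    f    b
      0    1    2    3    4    5    6
  c   1    0    1    2    3    4    5
  d   2    1    1    2    3    4    5
  b   3    2    2    2    3    4    4
Edit distance = dp[3][6] = 4

4


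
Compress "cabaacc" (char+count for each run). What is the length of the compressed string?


Input: cabaacc
Runs:
  'c' x 1 => "c1"
  'a' x 1 => "a1"
  'b' x 1 => "b1"
  'a' x 2 => "a2"
  'c' x 2 => "c2"
Compressed: "c1a1b1a2c2"
Compressed length: 10

10


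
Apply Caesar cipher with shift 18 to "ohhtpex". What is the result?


Caesar cipher: shift "ohhtpex" by 18
  'o' (pos 14) + 18 = pos 6 = 'g'
  'h' (pos 7) + 18 = pos 25 = 'z'
  'h' (pos 7) + 18 = pos 25 = 'z'
  't' (pos 19) + 18 = pos 11 = 'l'
  'p' (pos 15) + 18 = pos 7 = 'h'
  'e' (pos 4) + 18 = pos 22 = 'w'
  'x' (pos 23) + 18 = pos 15 = 'p'
Result: gzzlhwp

gzzlhwp


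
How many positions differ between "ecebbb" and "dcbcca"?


Comparing "ecebbb" and "dcbcca" position by position:
  Position 0: 'e' vs 'd' => DIFFER
  Position 1: 'c' vs 'c' => same
  Position 2: 'e' vs 'b' => DIFFER
  Position 3: 'b' vs 'c' => DIFFER
  Position 4: 'b' vs 'c' => DIFFER
  Position 5: 'b' vs 'a' => DIFFER
Positions that differ: 5

5


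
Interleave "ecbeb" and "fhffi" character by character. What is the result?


Interleaving "ecbeb" and "fhffi":
  Position 0: 'e' from first, 'f' from second => "ef"
  Position 1: 'c' from first, 'h' from second => "ch"
  Position 2: 'b' from first, 'f' from second => "bf"
  Position 3: 'e' from first, 'f' from second => "ef"
  Position 4: 'b' from first, 'i' from second => "bi"
Result: efchbfefbi

efchbfefbi


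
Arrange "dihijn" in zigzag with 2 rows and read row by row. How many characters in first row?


Zigzag "dihijn" into 2 rows:
Placing characters:
  'd' => row 0
  'i' => row 1
  'h' => row 0
  'i' => row 1
  'j' => row 0
  'n' => row 1
Rows:
  Row 0: "dhj"
  Row 1: "iin"
First row length: 3

3


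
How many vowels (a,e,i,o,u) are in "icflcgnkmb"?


Input: icflcgnkmb
Checking each character:
  'i' at position 0: vowel (running total: 1)
  'c' at position 1: consonant
  'f' at position 2: consonant
  'l' at position 3: consonant
  'c' at position 4: consonant
  'g' at position 5: consonant
  'n' at position 6: consonant
  'k' at position 7: consonant
  'm' at position 8: consonant
  'b' at position 9: consonant
Total vowels: 1

1


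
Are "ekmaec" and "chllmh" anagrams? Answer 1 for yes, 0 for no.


Strings: "ekmaec", "chllmh"
Sorted first:  aceekm
Sorted second: chhllm
Differ at position 0: 'a' vs 'c' => not anagrams

0


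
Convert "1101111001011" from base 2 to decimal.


Input: "1101111001011" in base 2
Positional expansion:
  Digit '1' (value 1) x 2^12 = 4096
  Digit '1' (value 1) x 2^11 = 2048
  Digit '0' (value 0) x 2^10 = 0
  Digit '1' (value 1) x 2^9 = 512
  Digit '1' (value 1) x 2^8 = 256
  Digit '1' (value 1) x 2^7 = 128
  Digit '1' (value 1) x 2^6 = 64
  Digit '0' (value 0) x 2^5 = 0
  Digit '0' (value 0) x 2^4 = 0
  Digit '1' (value 1) x 2^3 = 8
  Digit '0' (value 0) x 2^2 = 0
  Digit '1' (value 1) x 2^1 = 2
  Digit '1' (value 1) x 2^0 = 1
Sum = 7115

7115
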